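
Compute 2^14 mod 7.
Using Fermat: 2^{6} ≡ 1 (mod 7). 14 ≡ 2 (mod 6). So 2^{14} ≡ 2^{2} ≡ 4 (mod 7)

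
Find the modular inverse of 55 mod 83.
Since 83 is prime, by Fermat 55^(-1) ≡ 55^{81} ≡ 80 (mod 83). Verify: 55 × 80 = 4400 ≡ 1 (mod 83)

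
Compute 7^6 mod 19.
By repeated squaring (mod 19): 7^{1}≡7, 7^{2}≡11, 7^{4}≡7. Then 7^{6} = 7^{4+2} ≡ 7 × 11 ≡ 1 (mod 19)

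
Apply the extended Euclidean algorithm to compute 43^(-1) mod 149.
Extended GCD: 43(52) + 149(-15) = 1. So 43^(-1) ≡ 52 mod 149. Verify: 43 × 52 = 2236 ≡ 1 mod 149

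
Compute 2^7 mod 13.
By repeated squaring mod 13: 2^{1}≡2, 2^{2}≡4, 2^{4}≡3. Then 2^{7} = 2^{4+2+1} ≡ 3 × 4 × 2 ≡ 11 mod 13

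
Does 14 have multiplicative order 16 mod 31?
Powers of 14 mod 31: 14^1≡14, 14^2≡10, 14^3≡16, 14^4≡7, 14^5≡5, 14^6≡8, 14^7≡19, 14^8≡18, 14^9≡4, 14^10≡25, 14^11≡9, 14^12≡2, 14^13≡28, 14^14≡20, 14^15≡1. Already 14^15≡1, so the order is 15 < 16. No, the actual order is 15.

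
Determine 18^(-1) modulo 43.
Since 43 is prime, by Fermat 18^(-1) ≡ 18^{41} ≡ 12 mod 43. Verify: 18 × 12 = 216 ≡ 1 mod 43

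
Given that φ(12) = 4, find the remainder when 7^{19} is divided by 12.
By Euler: 7^{4} ≡ 1 mod 12 since gcd(7, 12) = 1. 19 = 4×4 + 3. So 7^{19} ≡ 7^{3} ≡ 7 mod 12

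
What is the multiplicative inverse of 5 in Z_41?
Since 41 is prime, by Fermat 5^(-1) ≡ 5^{39} ≡ 33 mod 41. Verify: 5 × 33 = 165 ≡ 1 mod 41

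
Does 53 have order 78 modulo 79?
ord_79(53) divides 78. For each prime q|78: 53^{39}≡78, 53^{26}≡55, 53^{6}≡22, none ≡ 1. So 53 has order 78 and is a primitive root mod 79.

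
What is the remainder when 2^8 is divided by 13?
By repeated squaring (mod 13): 2^{1}≡2, 2^{2}≡4, 2^{4}≡3, 2^{8}≡9. So 2^{8} ≡ 9 (mod 13)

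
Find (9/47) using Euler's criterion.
(9/47) = 9^{23} mod 47 = 1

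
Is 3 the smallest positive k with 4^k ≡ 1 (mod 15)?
Powers of 4 mod 15: 4^1≡4, 4^2≡1. Already 4^2≡1, so the order is 2 < 3. No, the actual order is 2.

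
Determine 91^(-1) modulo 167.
Since 167 is prime, by Fermat 91^(-1) ≡ 91^{165} ≡ 156 (mod 167). Verify: 91 × 156 = 14196 ≡ 1 (mod 167)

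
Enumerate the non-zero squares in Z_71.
Quadratic residues modulo 71: {1, 2, 3, 4, 5, 6, 8, 9, 10, 12, 15, 16, 18, 19, 20, 24, 25, 27, 29, 30, 32, 36, 37, 38, 40, 43, 45, 48, 49, 50, 54, 57, 58, 60, 64}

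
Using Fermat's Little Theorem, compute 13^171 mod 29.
By Fermat: 13^{28} ≡ 1 (mod 29). 171 ≡ 3 (mod 28). So 13^{171} ≡ 13^{3} ≡ 22 (mod 29)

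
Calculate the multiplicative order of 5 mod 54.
Powers of 5 mod 54: 5^1≡5, 5^2≡25, 5^3≡17, 5^4≡31, 5^5≡47, 5^6≡19, 5^7≡41, 5^8≡43, 5^9≡53, 5^10≡49, 5^11≡29, 5^12≡37, 5^13≡23, 5^14≡7, 5^15≡35, 5^16≡13, 5^17≡11, 5^18≡1. ord_54(5) = 18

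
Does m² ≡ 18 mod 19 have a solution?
By Euler's criterion: 18^{9} ≡ 18 mod 19. Since this equals -1 (≡ 18), 18 is not a QR.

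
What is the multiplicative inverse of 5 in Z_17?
Since 17 is prime, by Fermat 5^(-1) ≡ 5^{15} ≡ 7 (mod 17). Verify: 5 × 7 = 35 ≡ 1 (mod 17)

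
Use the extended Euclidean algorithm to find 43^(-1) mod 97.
Extended GCD: 43(-9) + 97(4) = 1. So 43^(-1) ≡ -9 ≡ 88 (mod 97). Verify: 43 × 88 = 3784 ≡ 1 (mod 97)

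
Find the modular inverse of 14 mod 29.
Since 29 is prime, by Fermat 14^(-1) ≡ 14^{27} ≡ 27 mod 29. Verify: 14 × 27 = 378 ≡ 1 mod 29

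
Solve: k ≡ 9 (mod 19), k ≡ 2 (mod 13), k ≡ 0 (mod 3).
M = 19 × 13 × 3 = 741. M₁ = 39, y₁ ≡ 1 (mod 19). M₂ = 57, y₂ ≡ 8 (mod 13). M₃ = 247, y₃ ≡ 1 (mod 3). k = 9×39×1 + 2×57×8 + 0×247×1 ≡ 522 (mod 741)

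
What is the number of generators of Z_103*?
There are φ(103-1) = φ(102) = 32 primitive roots modulo 103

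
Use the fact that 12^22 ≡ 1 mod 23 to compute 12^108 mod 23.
By Fermat: 12^{22} ≡ 1 mod 23. 108 = 4×22 + 20. So 12^{108} ≡ 12^{20} ≡ 4 mod 23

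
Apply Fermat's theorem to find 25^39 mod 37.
By Fermat: 25^{36} ≡ 1 mod 37. So 25^{39} = 25^{36} · 25^{3} ≡ 25^{3} ≡ 11 mod 37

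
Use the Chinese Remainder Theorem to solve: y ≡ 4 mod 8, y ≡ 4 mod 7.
M = 8 × 7 = 56. M₁ = 7, y₁ ≡ 7 mod 8. M₂ = 8, y₂ ≡ 1 mod 7. y = 4×7×7 + 4×8×1 ≡ 4 mod 56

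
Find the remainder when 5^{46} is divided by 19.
By Fermat: 5^{18} ≡ 1 (mod 19). 46 = 2×18 + 10. So 5^{46} ≡ 5^{10} ≡ 5 (mod 19)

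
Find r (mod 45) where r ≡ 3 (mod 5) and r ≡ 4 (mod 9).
M = 5 × 9 = 45. M₁ = 9, y₁ ≡ 4 (mod 5). M₂ = 5, y₂ ≡ 2 (mod 9). r = 3×9×4 + 4×5×2 ≡ 13 (mod 45)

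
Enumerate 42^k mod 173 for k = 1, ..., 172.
42^1, 42^2, ..., 42^{172} mod 173: [42, 34, 44, 118, 112, 33, 2, 84, 68, 88, 63, 51, 66, 4, 168, 136, 3, 126, 102, 132, 8, 163, 99, 6, 79, 31, 91, 16, 153, 25, 12, 158, 62, 9, 32, 133, 50, 24, 143, 124, 18, 64, 93, 100, 48, 113, 75, 36, 128, 13, 27, 96, 53, 150, 72, 83, 26, 54, 19, 106, 127, 144, 166, 52, 108, 38, 39, 81, 115, 159, 104, 43, 76, 78, 162, 57, 145, 35, 86, 152, 156, 151, 114, 117, 70, 172, 131, 139, 129, 55, 61, 140, 171, 89, 105, 85, 110, 122, 107, 169, 5, 37, 170, 47, 71, 41, 165, 10, 74, 167, 94, 142, 82, 157, 20, 148, 161, 15, 111, 164, 141, 40, 123, 149, 30, 49, 155, 109, 80, 73, 125, 60, 98, 137, 45, 160, 146, 77, 120, 23, 101, 90, 147, 119, 154, 67, 46, 29, 7, 121, 65, 135, 134, 92, 58, 14, 69, 130, 97, 95, 11, 116, 28, 138, 87, 21, 17, 22, 59, 56, 103, 1]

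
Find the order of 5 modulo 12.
Powers of 5 mod 12: 5^1≡5, 5^2≡1. Order = 2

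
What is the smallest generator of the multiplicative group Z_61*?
g = 2. Powers: [2, 4, 8, 16, 32, 3, 6, 12, 24, 48, ...] generates all 60 non-zero residues.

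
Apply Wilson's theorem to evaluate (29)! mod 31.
(30)! = (29)! × (30) ≡ -1 mod 31. So (29)! ≡ -1 × (30)^(-1) ≡ (-1)×(-1) = 1 mod 31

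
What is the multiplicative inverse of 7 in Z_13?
Since 13 is prime, by Fermat 7^(-1) ≡ 7^{11} ≡ 2 (mod 13). Verify: 7 × 2 = 14 ≡ 1 (mod 13)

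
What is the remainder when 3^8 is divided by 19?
By repeated squaring (mod 19): 3^{1}≡3, 3^{2}≡9, 3^{4}≡5, 3^{8}≡6. So 3^{8} ≡ 6 (mod 19)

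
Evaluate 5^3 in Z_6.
5^{3} = 125 ≡ 5 (mod 6)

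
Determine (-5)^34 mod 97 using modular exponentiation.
By repeated squaring (mod 97): (-5)^{1}≡92, (-5)^{2}≡25, (-5)^{4}≡43, (-5)^{8}≡6, (-5)^{16}≡36, (-5)^{32}≡35. Then (-5)^{34} = (-5)^{32+2} ≡ 35 × 25 ≡ 2 (mod 97)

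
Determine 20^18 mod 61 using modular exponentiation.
By repeated squaring mod 61: 20^{1}≡20, 20^{2}≡34, 20^{4}≡58, 20^{8}≡9, 20^{16}≡20. Then 20^{18} = 20^{16+2} ≡ 20 × 34 ≡ 9 mod 61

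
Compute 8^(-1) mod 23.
Since 23 is prime, by Fermat 8^(-1) ≡ 8^{21} ≡ 3 mod 23. Verify: 8 × 3 = 24 ≡ 1 mod 23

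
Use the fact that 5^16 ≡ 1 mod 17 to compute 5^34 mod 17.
By Fermat: 5^{16} ≡ 1 mod 17. 34 = 2×16 + 2. So 5^{34} ≡ 5^{2} ≡ 8 mod 17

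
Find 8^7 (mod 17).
By repeated squaring (mod 17): 8^{1}≡8, 8^{2}≡13, 8^{4}≡16. Then 8^{7} = 8^{4+2+1} ≡ 16 × 13 × 8 ≡ 15 (mod 17)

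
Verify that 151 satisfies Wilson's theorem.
(150)! mod 151 = 150. Since this equals -1 (mod 151), Wilson confirms 151 is prime.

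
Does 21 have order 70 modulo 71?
ord_71(21) divides 70. For each prime q|70: 21^{35}≡70, 21^{14}≡5, 21^{10}≡30, none ≡ 1. So 21 has order 70 and is a primitive root mod 71.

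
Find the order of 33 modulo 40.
Powers of 33 mod 40: 33^1≡33, 33^2≡9, 33^3≡17, 33^4≡1. Order = 4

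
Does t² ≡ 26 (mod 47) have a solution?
By Euler's criterion: 26^{23} ≡ 46 (mod 47). Since this equals -1 (≡ 46), 26 is not a QR.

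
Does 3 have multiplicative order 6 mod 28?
Powers of 3 mod 28: 3^1≡3, 3^2≡9, 3^3≡27, 3^4≡25, 3^5≡19, 3^6≡1. First k with 3^k≡1 is k=6. Yes, ord_28(3) = 6.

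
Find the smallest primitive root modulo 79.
g = 3. For each prime q|78: 3^{39}≡78, 3^{26}≡23, 3^{6}≡18, none ≡ 1, so ord_79(3) = 78 and 3 is a primitive root.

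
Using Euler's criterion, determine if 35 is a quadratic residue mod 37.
By Euler's criterion: 35^{18} ≡ 36 mod 37. Since this equals -1 (≡ 36), 35 is not a QR.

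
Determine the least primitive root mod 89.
g = 3. For each prime q|88: 3^{44}≡88, 3^{8}≡64, none ≡ 1, so ord_89(3) = 88 and 3 is a primitive root.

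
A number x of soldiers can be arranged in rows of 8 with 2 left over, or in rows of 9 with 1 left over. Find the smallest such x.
M = 8 × 9 = 72. M₁ = 9, y₁ ≡ 1 (mod 8). M₂ = 8, y₂ ≡ 8 (mod 9). x = 2×9×1 + 1×8×8 ≡ 10 (mod 72)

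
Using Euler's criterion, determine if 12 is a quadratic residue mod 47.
By Euler's criterion: 12^{23} ≡ 1 mod 47. Since this equals 1, 12 is a QR.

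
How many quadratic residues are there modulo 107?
For prime 107, there are (p-1)/2 = (107-1)/2 = 53 quadratic residues (excluding 0).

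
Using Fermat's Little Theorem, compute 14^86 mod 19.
By Fermat: 14^{18} ≡ 1 (mod 19). 86 = 4×18 + 14. So 14^{86} ≡ 14^{14} ≡ 9 (mod 19)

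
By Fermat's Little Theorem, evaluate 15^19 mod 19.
By Fermat: 15^{18} ≡ 1 mod 19. So 15^{19} = 15^{18} · 15^{1} ≡ 15^{1} ≡ 15 mod 19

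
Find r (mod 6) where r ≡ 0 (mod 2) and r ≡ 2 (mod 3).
M = 2 × 3 = 6. M₁ = 3, y₁ ≡ 1 (mod 2). M₂ = 2, y₂ ≡ 2 (mod 3). r = 0×3×1 + 2×2×2 ≡ 2 (mod 6)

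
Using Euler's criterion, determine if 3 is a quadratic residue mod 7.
By Euler's criterion: 3^{3} ≡ 6 (mod 7). Since this equals -1 (≡ 6), 3 is not a QR.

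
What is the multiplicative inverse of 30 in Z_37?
Since 37 is prime, by Fermat 30^(-1) ≡ 30^{35} ≡ 21 mod 37. Verify: 30 × 21 = 630 ≡ 1 mod 37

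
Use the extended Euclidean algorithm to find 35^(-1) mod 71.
Extended GCD: 35(-2) + 71(1) = 1. So 35^(-1) ≡ -2 ≡ 69 (mod 71). Verify: 35 × 69 = 2415 ≡ 1 (mod 71)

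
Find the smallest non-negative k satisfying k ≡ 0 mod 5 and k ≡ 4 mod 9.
M = 5 × 9 = 45. M₁ = 9, y₁ ≡ 4 mod 5. M₂ = 5, y₂ ≡ 2 mod 9. k = 0×9×4 + 4×5×2 ≡ 40 mod 45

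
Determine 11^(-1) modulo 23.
Since 23 is prime, by Fermat 11^(-1) ≡ 11^{21} ≡ 21 mod 23. Verify: 11 × 21 = 231 ≡ 1 mod 23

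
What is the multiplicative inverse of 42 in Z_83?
Since 83 is prime, by Fermat 42^(-1) ≡ 42^{81} ≡ 2 (mod 83). Verify: 42 × 2 = 84 ≡ 1 (mod 83)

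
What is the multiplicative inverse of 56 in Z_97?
Since 97 is prime, by Fermat 56^(-1) ≡ 56^{95} ≡ 26 mod 97. Verify: 56 × 26 = 1456 ≡ 1 mod 97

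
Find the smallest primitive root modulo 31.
g = 3. Powers: [3, 9, 27, 19, 26, 16, 17, 20, 29, ...] generates all 30 non-zero residues.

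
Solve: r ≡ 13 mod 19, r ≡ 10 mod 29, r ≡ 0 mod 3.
M = 19 × 29 × 3 = 1653. M₁ = 87, y₁ ≡ 7 mod 19. M₂ = 57, y₂ ≡ 28 mod 29. M₃ = 551, y₃ ≡ 2 mod 3. r = 13×87×7 + 10×57×28 + 0×551×2 ≡ 735 mod 1653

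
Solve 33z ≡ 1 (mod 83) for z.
Since 83 is prime, by Fermat 33^(-1) ≡ 33^{81} ≡ 78 (mod 83). Verify: 33 × 78 = 2574 ≡ 1 (mod 83)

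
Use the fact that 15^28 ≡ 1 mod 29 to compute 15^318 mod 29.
By Fermat: 15^{28} ≡ 1 mod 29. 318 ≡ 10 mod 28. So 15^{318} ≡ 15^{10} ≡ 13 mod 29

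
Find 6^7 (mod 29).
By repeated squaring (mod 29): 6^{1}≡6, 6^{2}≡7, 6^{4}≡20. Then 6^{7} = 6^{4+2+1} ≡ 20 × 7 × 6 ≡ 28 (mod 29)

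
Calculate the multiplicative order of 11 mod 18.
Powers of 11 mod 18: 11^1≡11, 11^2≡13, 11^3≡17, 11^4≡7, 11^5≡5, 11^6≡1. ord_18(11) = 6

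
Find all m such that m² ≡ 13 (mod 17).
The square roots of 13 mod 17 are 8 and 9. Verify: 8² = 64 ≡ 13 (mod 17)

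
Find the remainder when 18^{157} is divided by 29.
By Fermat: 18^{28} ≡ 1 mod 29. 157 = 5×28 + 17. So 18^{157} ≡ 18^{17} ≡ 26 mod 29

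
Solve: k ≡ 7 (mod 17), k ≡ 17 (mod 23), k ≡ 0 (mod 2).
M = 17 × 23 × 2 = 782. M₁ = 46, y₁ ≡ 10 (mod 17). M₂ = 34, y₂ ≡ 21 (mod 23). M₃ = 391, y₃ ≡ 1 (mod 2). k = 7×46×10 + 17×34×21 + 0×391×1 ≡ 500 (mod 782)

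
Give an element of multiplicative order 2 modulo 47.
46 has order 2 mod 47 since 46^{2} ≡ 1 mod 47 and no smaller power works.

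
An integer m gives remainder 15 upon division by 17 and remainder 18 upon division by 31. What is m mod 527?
M = 17 × 31 = 527. M₁ = 31, y₁ ≡ 11 mod 17. M₂ = 17, y₂ ≡ 11 mod 31. m = 15×31×11 + 18×17×11 ≡ 49 mod 527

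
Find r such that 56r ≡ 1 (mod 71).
Since 71 is prime, by Fermat 56^(-1) ≡ 56^{69} ≡ 52 (mod 71). Verify: 56 × 52 = 2912 ≡ 1 (mod 71)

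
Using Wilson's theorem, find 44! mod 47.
(46)! = (44)! × (45) × (46) ≡ -1 (mod 47). So (44)! ≡ -1 × [(46)(45)]^(-1) ≡ 23 (mod 47)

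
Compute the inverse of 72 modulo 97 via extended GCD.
Extended GCD: 72(31) + 97(-23) = 1. So 72^(-1) ≡ 31 (mod 97). Verify: 72 × 31 = 2232 ≡ 1 (mod 97)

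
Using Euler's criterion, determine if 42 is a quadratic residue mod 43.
By Euler's criterion: 42^{21} ≡ 42 (mod 43). Since this equals -1 (≡ 42), 42 is not a QR.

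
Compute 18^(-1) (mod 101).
Since 101 is prime, by Fermat 18^(-1) ≡ 18^{99} ≡ 73 (mod 101). Verify: 18 × 73 = 1314 ≡ 1 (mod 101)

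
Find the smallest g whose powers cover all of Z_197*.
g = 2. Powers: [2, 4, 8, 16, 32, 64, 128, 59, ...] generates all 196 non-zero residues.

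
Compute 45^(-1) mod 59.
Since 59 is prime, by Fermat 45^(-1) ≡ 45^{57} ≡ 21 mod 59. Verify: 45 × 21 = 945 ≡ 1 mod 59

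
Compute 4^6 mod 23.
By repeated squaring mod 23: 4^{1}≡4, 4^{2}≡16, 4^{4}≡3. Then 4^{6} = 4^{4+2} ≡ 3 × 16 ≡ 2 mod 23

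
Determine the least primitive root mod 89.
g = 3. Powers: [3, 9, 27, 81, 65, 17, 51, 64, ...] generates all 88 non-zero residues.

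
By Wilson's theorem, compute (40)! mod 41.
By Wilson's theorem, (40)! ≡ -1 ≡ 40 mod 41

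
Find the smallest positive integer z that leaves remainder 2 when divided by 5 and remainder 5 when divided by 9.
M = 5 × 9 = 45. M₁ = 9, y₁ ≡ 4 (mod 5). M₂ = 5, y₂ ≡ 2 (mod 9). z = 2×9×4 + 5×5×2 ≡ 32 (mod 45)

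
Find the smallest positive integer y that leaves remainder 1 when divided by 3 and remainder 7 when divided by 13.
M = 3 × 13 = 39. M₁ = 13, y₁ ≡ 1 (mod 3). M₂ = 3, y₂ ≡ 9 (mod 13). y = 1×13×1 + 7×3×9 ≡ 7 (mod 39)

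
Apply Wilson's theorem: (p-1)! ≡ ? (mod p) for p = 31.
By Wilson's theorem, (30)! ≡ -1 ≡ 30 mod 31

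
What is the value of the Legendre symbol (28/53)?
(28/53) = 28^{26} mod 53 = 1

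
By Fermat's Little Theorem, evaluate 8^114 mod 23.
By Fermat: 8^{22} ≡ 1 mod 23. 114 = 5×22 + 4. So 8^{114} ≡ 8^{4} ≡ 2 mod 23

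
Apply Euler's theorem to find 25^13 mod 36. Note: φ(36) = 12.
By Euler: 25^{12} ≡ 1 mod 36 since gcd(25, 36) = 1. 13 = 1×12 + 1. So 25^{13} ≡ 25^{1} ≡ 25 mod 36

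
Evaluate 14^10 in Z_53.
By repeated squaring (mod 53): 14^{1}≡14, 14^{2}≡37, 14^{4}≡44, 14^{8}≡28. Then 14^{10} = 14^{8+2} ≡ 28 × 37 ≡ 29 (mod 53)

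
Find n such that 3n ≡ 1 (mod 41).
Since 41 is prime, by Fermat 3^(-1) ≡ 3^{39} ≡ 14 (mod 41). Verify: 3 × 14 = 42 ≡ 1 (mod 41)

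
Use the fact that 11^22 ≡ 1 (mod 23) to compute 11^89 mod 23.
By Fermat: 11^{22} ≡ 1 (mod 23). 89 = 4×22 + 1. So 11^{89} ≡ 11^{1} ≡ 11 (mod 23)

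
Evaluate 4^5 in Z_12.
By repeated squaring (mod 12): 4^{1}≡4, 4^{2}≡4, 4^{4}≡4. Then 4^{5} = 4^{4+1} ≡ 4 × 4 ≡ 4 (mod 12)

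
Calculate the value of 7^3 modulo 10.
7^{3} = 343 ≡ 3 mod 10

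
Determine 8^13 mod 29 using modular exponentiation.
By repeated squaring (mod 29): 8^{1}≡8, 8^{2}≡6, 8^{4}≡7, 8^{8}≡20. Then 8^{13} = 8^{8+4+1} ≡ 20 × 7 × 8 ≡ 18 (mod 29)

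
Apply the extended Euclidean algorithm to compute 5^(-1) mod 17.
Extended GCD: 5(7) + 17(-2) = 1. So 5^(-1) ≡ 7 (mod 17). Verify: 5 × 7 = 35 ≡ 1 (mod 17)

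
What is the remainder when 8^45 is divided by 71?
By repeated squaring (mod 71): 8^{1}≡8, 8^{2}≡64, 8^{4}≡49, 8^{8}≡58, 8^{16}≡27, 8^{32}≡19. Then 8^{45} = 8^{32+8+4+1} ≡ 19 × 58 × 49 × 8 ≡ 20 (mod 71)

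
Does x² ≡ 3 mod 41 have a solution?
By Euler's criterion: 3^{20} ≡ 40 mod 41. Since this equals -1 (≡ 40), 3 is not a QR.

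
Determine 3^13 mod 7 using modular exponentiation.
Using Fermat: 3^{6} ≡ 1 (mod 7). 13 ≡ 1 (mod 6). So 3^{13} ≡ 3^{1} ≡ 3 (mod 7)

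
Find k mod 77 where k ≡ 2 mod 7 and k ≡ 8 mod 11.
M = 7 × 11 = 77. M₁ = 11, y₁ ≡ 2 mod 7. M₂ = 7, y₂ ≡ 8 mod 11. k = 2×11×2 + 8×7×8 ≡ 30 mod 77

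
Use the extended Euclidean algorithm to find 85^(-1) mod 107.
Extended GCD: 85(34) + 107(-27) = 1. So 85^(-1) ≡ 34 (mod 107). Verify: 85 × 34 = 2890 ≡ 1 (mod 107)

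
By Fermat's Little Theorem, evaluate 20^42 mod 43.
By Fermat's Little Theorem, 20^{42} ≡ 1 (mod 43) since 43 is prime and gcd(20, 43) = 1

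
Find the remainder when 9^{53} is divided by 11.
By Fermat: 9^{10} ≡ 1 mod 11. 53 = 5×10 + 3. So 9^{53} ≡ 9^{3} ≡ 3 mod 11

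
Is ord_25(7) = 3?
Powers of 7 mod 25: 7^1≡7, 7^2≡24, 7^3≡18, 7^4≡1. 7^3≡18≢1, so ord ≠ 3. No, the actual order is 4.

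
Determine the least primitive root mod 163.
g = 2. For each prime q|162: 2^{81}≡162, 2^{54}≡104, none ≡ 1, so ord_163(2) = 162 and 2 is a primitive root.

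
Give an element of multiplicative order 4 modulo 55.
12 has order 4 mod 55 since 12^{4} ≡ 1 mod 55 and no smaller power works.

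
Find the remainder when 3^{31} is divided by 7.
By Fermat: 3^{6} ≡ 1 mod 7. 31 = 5×6 + 1. So 3^{31} ≡ 3^{1} ≡ 3 mod 7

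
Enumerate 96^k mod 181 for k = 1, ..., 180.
96^1, 96^2, ..., 96^{180} mod 181: [96, 166, 8, 44, 61, 64, 171, 126, 150, 101, 103, 114, 84, 100, 7, 129, 76, 56, 127, 65, 86, 111, 158, 145, 164, 178, 74, 45, 157, 49, 179, 170, 30, 165, 93, 59, 53, 20, 110, 62, 160, 156, 134, 13, 162, 167, 104, 29, 69, 108, 51, 9, 140, 46, 72, 34, 6, 33, 91, 48, 83, 4, 22, 121, 32, 176, 63, 75, 141, 142, 57, 42, 50, 94, 155, 38, 28, 154, 123, 43, 146, 79, 163, 82, 89, 37, 113, 169, 115, 180, 85, 15, 173, 137, 120, 117, 10, 55, 31, 80, 78, 67, 97, 81, 174, 52, 105, 125, 54, 116, 95, 70, 23, 36, 17, 3, 107, 136, 24, 132, 2, 11, 151, 16, 88, 122, 128, 161, 71, 119, 21, 25, 47, 168, 19, 14, 77, 152, 112, 73, 130, 172, 41, 135, 109, 147, 175, 148, 90, 133, 98, 177, 159, 60, 149, 5, 118, 106, 40, 39, 124, 139, 131, 87, 26, 143, 153, 27, 58, 138, 35, 102, 18, 99, 92, 144, 68, 12, 66, 1]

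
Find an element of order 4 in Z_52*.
5 has order 4 mod 52 since 5^{4} ≡ 1 (mod 52) and no smaller power works.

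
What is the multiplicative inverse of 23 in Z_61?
Since 61 is prime, by Fermat 23^(-1) ≡ 23^{59} ≡ 8 mod 61. Verify: 23 × 8 = 184 ≡ 1 mod 61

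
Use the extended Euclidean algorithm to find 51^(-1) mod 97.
Extended GCD: 51(-19) + 97(10) = 1. So 51^(-1) ≡ -19 ≡ 78 (mod 97). Verify: 51 × 78 = 3978 ≡ 1 (mod 97)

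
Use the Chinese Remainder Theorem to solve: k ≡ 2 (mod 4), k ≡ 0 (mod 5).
M = 4 × 5 = 20. M₁ = 5, y₁ ≡ 1 (mod 4). M₂ = 4, y₂ ≡ 4 (mod 5). k = 2×5×1 + 0×4×4 ≡ 10 (mod 20)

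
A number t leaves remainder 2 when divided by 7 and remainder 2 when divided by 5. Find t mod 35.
M = 7 × 5 = 35. M₁ = 5, y₁ ≡ 3 mod 7. M₂ = 7, y₂ ≡ 3 mod 5. t = 2×5×3 + 2×7×3 ≡ 2 mod 35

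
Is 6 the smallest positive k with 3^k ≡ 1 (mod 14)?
Powers of 3 mod 14: 3^1≡3, 3^2≡9, 3^3≡13, 3^4≡11, 3^5≡5, 3^6≡1. First k with 3^k≡1 is k=6. Yes, ord_14(3) = 6.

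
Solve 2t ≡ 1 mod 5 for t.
Since 5 is prime, by Fermat 2^(-1) ≡ 2^{3} ≡ 3 mod 5. Verify: 2 × 3 = 6 ≡ 1 mod 5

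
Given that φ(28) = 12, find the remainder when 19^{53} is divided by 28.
By Euler: 19^{12} ≡ 1 mod 28 since gcd(19, 28) = 1. 53 = 4×12 + 5. So 19^{53} ≡ 19^{5} ≡ 3 mod 28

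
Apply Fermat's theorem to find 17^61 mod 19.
By Fermat: 17^{18} ≡ 1 mod 19. 61 = 3×18 + 7. So 17^{61} ≡ 17^{7} ≡ 5 mod 19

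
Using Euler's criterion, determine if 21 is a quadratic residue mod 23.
By Euler's criterion: 21^{11} ≡ 22 mod 23. Since this equals -1 (≡ 22), 21 is not a QR.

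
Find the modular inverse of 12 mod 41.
Since 41 is prime, by Fermat 12^(-1) ≡ 12^{39} ≡ 24 (mod 41). Verify: 12 × 24 = 288 ≡ 1 (mod 41)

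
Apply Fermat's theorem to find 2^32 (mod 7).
By Fermat: 2^{6} ≡ 1 (mod 7). 32 = 5×6 + 2. So 2^{32} ≡ 2^{2} ≡ 4 (mod 7)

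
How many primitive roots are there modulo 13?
Number of primitive roots mod 13 = φ(p-1) = φ(12) = 4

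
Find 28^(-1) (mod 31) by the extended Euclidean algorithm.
Extended GCD: 28(10) + 31(-9) = 1. So 28^(-1) ≡ 10 (mod 31). Verify: 28 × 10 = 280 ≡ 1 (mod 31)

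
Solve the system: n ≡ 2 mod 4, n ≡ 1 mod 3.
M = 4 × 3 = 12. M₁ = 3, y₁ ≡ 3 mod 4. M₂ = 4, y₂ ≡ 1 mod 3. n = 2×3×3 + 1×4×1 ≡ 10 mod 12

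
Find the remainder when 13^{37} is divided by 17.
By Fermat: 13^{16} ≡ 1 (mod 17). 37 = 2×16 + 5. So 13^{37} ≡ 13^{5} ≡ 13 (mod 17)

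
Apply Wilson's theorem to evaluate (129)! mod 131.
(130)! = (129)! × (130) ≡ -1 (mod 131). So (129)! ≡ -1 × (130)^(-1) ≡ (-1)×(-1) = 1 (mod 131)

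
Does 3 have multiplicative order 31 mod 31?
Powers of 3 mod 31: 3^1≡3, 3^2≡9, 3^3≡27, 3^4≡19, 3^5≡26, 3^6≡16, 3^7≡17, 3^8≡20, 3^9≡29, 3^10≡25, 3^11≡13, 3^12≡8, 3^13≡24, 3^14≡10, 3^15≡30, 3^16≡28, 3^17≡22, 3^18≡4, 3^19≡12, 3^20≡5, 3^21≡15, 3^22≡14, 3^23≡11, 3^24≡2, 3^25≡6, 3^26≡18, 3^27≡23, 3^28≡7, 3^29≡21, 3^30≡1. Already 3^30≡1, so the order is 30 < 31. No, the actual order is 30.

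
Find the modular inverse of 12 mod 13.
Since 13 is prime, by Fermat 12^(-1) ≡ 12^{11} ≡ 12 (mod 13). Verify: 12 × 12 = 144 ≡ 1 (mod 13)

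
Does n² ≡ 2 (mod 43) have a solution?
By Euler's criterion: 2^{21} ≡ 42 (mod 43). Since this equals -1 (≡ 42), 2 is not a QR.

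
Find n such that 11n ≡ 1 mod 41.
Since 41 is prime, by Fermat 11^(-1) ≡ 11^{39} ≡ 15 mod 41. Verify: 11 × 15 = 165 ≡ 1 mod 41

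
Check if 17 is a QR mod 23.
By Euler's criterion: 17^{11} ≡ 22 mod 23. Since this equals -1 (≡ 22), 17 is not a QR.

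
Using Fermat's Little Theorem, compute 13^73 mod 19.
By Fermat: 13^{18} ≡ 1 (mod 19). 73 = 4×18 + 1. So 13^{73} ≡ 13^{1} ≡ 13 (mod 19)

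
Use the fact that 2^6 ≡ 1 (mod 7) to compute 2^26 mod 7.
By Fermat: 2^{6} ≡ 1 (mod 7). 26 = 4×6 + 2. So 2^{26} ≡ 2^{2} ≡ 4 (mod 7)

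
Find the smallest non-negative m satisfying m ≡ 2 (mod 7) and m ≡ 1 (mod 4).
M = 7 × 4 = 28. M₁ = 4, y₁ ≡ 2 (mod 7). M₂ = 7, y₂ ≡ 3 (mod 4). m = 2×4×2 + 1×7×3 ≡ 9 (mod 28)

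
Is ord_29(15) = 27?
Powers of 15 mod 29: 15^1≡15, 15^2≡22, 15^3≡11, 15^4≡20, 15^5≡10, 15^6≡5, 15^7≡17, 15^8≡23, 15^9≡26, 15^10≡13, 15^11≡21, 15^12≡25, 15^13≡27, 15^14≡28, 15^15≡14, 15^16≡7, 15^17≡18, 15^18≡9, 15^19≡19, 15^20≡24, 15^21≡12, 15^22≡6, 15^23≡3, 15^24≡16, 15^25≡8, 15^26≡4, 15^27≡2, 15^28≡1. 15^27≡2≢1, so ord ≠ 27. No, the actual order is 28.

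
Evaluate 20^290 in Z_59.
Using Fermat: 20^{58} ≡ 1 mod 59. 290 ≡ 0 mod 58. So 20^{290} ≡ 20^{0} ≡ 1 mod 59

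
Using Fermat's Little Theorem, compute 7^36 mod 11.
By Fermat: 7^{10} ≡ 1 mod 11. 36 = 3×10 + 6. So 7^{36} ≡ 7^{6} ≡ 4 mod 11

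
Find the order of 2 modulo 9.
Powers of 2 mod 9: 2^1≡2, 2^2≡4, 2^3≡8, 2^4≡7, 2^5≡5, 2^6≡1. Order = 6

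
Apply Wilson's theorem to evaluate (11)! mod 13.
(12)! = (11)! × (12) ≡ -1 mod 13. So (11)! ≡ -1 × (12)^(-1) ≡ (-1)×(-1) = 1 mod 13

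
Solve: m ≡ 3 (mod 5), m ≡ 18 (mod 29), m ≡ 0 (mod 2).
M = 5 × 29 × 2 = 290. M₁ = 58, y₁ ≡ 2 (mod 5). M₂ = 10, y₂ ≡ 3 (mod 29). M₃ = 145, y₃ ≡ 1 (mod 2). m = 3×58×2 + 18×10×3 + 0×145×1 ≡ 18 (mod 290)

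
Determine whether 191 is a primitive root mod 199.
191^{66} ≡ 1 (mod 199) and 66 < 198, so ord_199(191) = 66 ≠ 198 and 191 is not a primitive root.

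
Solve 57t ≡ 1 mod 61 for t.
Since 61 is prime, by Fermat 57^(-1) ≡ 57^{59} ≡ 15 mod 61. Verify: 57 × 15 = 855 ≡ 1 mod 61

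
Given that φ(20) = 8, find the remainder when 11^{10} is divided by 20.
By Euler: 11^{8} ≡ 1 (mod 20) since gcd(11, 20) = 1. 10 = 1×8 + 2. So 11^{10} ≡ 11^{2} ≡ 1 (mod 20)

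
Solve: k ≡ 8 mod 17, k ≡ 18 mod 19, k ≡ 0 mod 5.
M = 17 × 19 × 5 = 1615. M₁ = 95, y₁ ≡ 12 mod 17. M₂ = 85, y₂ ≡ 17 mod 19. M₃ = 323, y₃ ≡ 2 mod 5. k = 8×95×12 + 18×85×17 + 0×323×2 ≡ 1215 mod 1615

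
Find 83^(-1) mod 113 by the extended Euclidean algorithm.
Extended GCD: 83(-49) + 113(36) = 1. So 83^(-1) ≡ -49 ≡ 64 mod 113. Verify: 83 × 64 = 5312 ≡ 1 mod 113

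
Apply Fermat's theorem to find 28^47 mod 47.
By Fermat: 28^{46} ≡ 1 mod 47. So 28^{47} = 28^{46} · 28^{1} ≡ 28^{1} ≡ 28 mod 47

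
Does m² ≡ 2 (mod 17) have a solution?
By Euler's criterion: 2^{8} ≡ 1 (mod 17). Since this equals 1, 2 is a QR.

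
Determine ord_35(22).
Powers of 22 mod 35: 22^1≡22, 22^2≡29, 22^3≡8, 22^4≡1. ord_35(22) = 4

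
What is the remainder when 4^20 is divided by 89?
By repeated squaring mod 89: 4^{1}≡4, 4^{2}≡16, 4^{4}≡78, 4^{8}≡32, 4^{16}≡45. Then 4^{20} = 4^{16+4} ≡ 45 × 78 ≡ 39 mod 89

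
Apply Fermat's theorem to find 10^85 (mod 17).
By Fermat: 10^{16} ≡ 1 (mod 17). 85 = 5×16 + 5. So 10^{85} ≡ 10^{5} ≡ 6 (mod 17)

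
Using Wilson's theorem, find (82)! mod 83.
By Wilson's theorem, (82)! ≡ -1 ≡ 82 (mod 83)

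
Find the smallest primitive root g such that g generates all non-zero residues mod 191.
g = 19. Powers: [19, 170, 174, 59, 166, 98, 143, 43, 53, 52, ...] generates all 190 non-zero residues.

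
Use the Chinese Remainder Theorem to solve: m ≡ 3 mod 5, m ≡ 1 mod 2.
M = 5 × 2 = 10. M₁ = 2, y₁ ≡ 3 mod 5. M₂ = 5, y₂ ≡ 1 mod 2. m = 3×2×3 + 1×5×1 ≡ 3 mod 10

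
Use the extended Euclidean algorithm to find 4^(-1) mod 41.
Extended GCD: 4(-10) + 41(1) = 1. So 4^(-1) ≡ -10 ≡ 31 mod 41. Verify: 4 × 31 = 124 ≡ 1 mod 41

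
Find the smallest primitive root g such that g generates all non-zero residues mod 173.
g = 2. Powers: [2, 4, 8, 16, 32, 64, 128, 83, ...] generates all 172 non-zero residues.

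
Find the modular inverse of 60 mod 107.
Since 107 is prime, by Fermat 60^(-1) ≡ 60^{105} ≡ 66 mod 107. Verify: 60 × 66 = 3960 ≡ 1 mod 107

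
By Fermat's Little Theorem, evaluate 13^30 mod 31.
By Fermat's Little Theorem, 13^{30} ≡ 1 (mod 31) since 31 is prime and gcd(13, 31) = 1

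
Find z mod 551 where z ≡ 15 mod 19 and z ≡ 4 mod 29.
M = 19 × 29 = 551. M₁ = 29, y₁ ≡ 2 mod 19. M₂ = 19, y₂ ≡ 26 mod 29. z = 15×29×2 + 4×19×26 ≡ 91 mod 551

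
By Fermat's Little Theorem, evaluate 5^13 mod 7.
By Fermat: 5^{6} ≡ 1 (mod 7). 13 = 2×6 + 1. So 5^{13} ≡ 5^{1} ≡ 5 (mod 7)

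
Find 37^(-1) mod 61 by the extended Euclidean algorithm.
Extended GCD: 37(-28) + 61(17) = 1. So 37^(-1) ≡ -28 ≡ 33 mod 61. Verify: 37 × 33 = 1221 ≡ 1 mod 61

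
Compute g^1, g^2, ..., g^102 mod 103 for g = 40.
40^1, 40^2, ..., 40^{102} mod 103: [40, 55, 37, 38, 78, 30, 67, 2, 80, 7, 74, 76, 53, 60, 31, 4, 57, 14, 45, 49, 3, 17, 62, 8, 11, 28, 90, 98, 6, 34, 21, 16, 22, 56, 77, 93, 12, 68, 42, 32, 44, 9, 51, 83, 24, 33, 84, 64, 88, 18, 102, 63, 48, 66, 65, 25, 73, 36, 101, 23, 96, 29, 27, 50, 43, 72, 99, 46, 89, 58, 54, 100, 86, 41, 95, 92, 75, 13, 5, 97, 69, 82, 87, 81, 47, 26, 10, 91, 35, 61, 71, 59, 94, 52, 20, 79, 70, 19, 39, 15, 85, 1]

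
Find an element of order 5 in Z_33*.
16 has order 5 mod 33 since 16^{5} ≡ 1 mod 33 and no smaller power works.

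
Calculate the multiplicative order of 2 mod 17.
Powers of 2 mod 17: 2^1≡2, 2^2≡4, 2^3≡8, 2^4≡16, 2^5≡15, 2^6≡13, 2^7≡9, 2^8≡1. Order = 8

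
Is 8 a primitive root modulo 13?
8^{4} ≡ 1 (mod 13) and 4 < 12, so ord_13(8) = 4 ≠ 12 and 8 is not a primitive root.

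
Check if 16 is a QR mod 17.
By Euler's criterion: 16^{8} ≡ 1 (mod 17). Since this equals 1, 16 is a QR.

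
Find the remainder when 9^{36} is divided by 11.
By Fermat: 9^{10} ≡ 1 mod 11. 36 = 3×10 + 6. So 9^{36} ≡ 9^{6} ≡ 9 mod 11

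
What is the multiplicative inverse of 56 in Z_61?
Since 61 is prime, by Fermat 56^(-1) ≡ 56^{59} ≡ 12 mod 61. Verify: 56 × 12 = 672 ≡ 1 mod 61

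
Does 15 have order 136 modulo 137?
15^{34} ≡ 1 (mod 137) and 34 < 136, so ord_137(15) = 34 ≠ 136 and 15 is not a primitive root.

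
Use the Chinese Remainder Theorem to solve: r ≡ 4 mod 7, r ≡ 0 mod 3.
M = 7 × 3 = 21. M₁ = 3, y₁ ≡ 5 mod 7. M₂ = 7, y₂ ≡ 1 mod 3. r = 4×3×5 + 0×7×1 ≡ 18 mod 21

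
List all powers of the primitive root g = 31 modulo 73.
31^1, 31^2, ..., 31^{72} mod 73: [31, 12, 7, 71, 11, 49, 59, 4, 51, 48, 28, 65, 44, 50, 17, 16, 58, 46, 39, 41, 30, 54, 68, 64, 13, 38, 10, 18, 47, 70, 53, 37, 52, 6, 40, 72, 42, 61, 66, 2, 62, 24, 14, 69, 22, 25, 45, 8, 29, 23, 56, 57, 15, 27, 34, 32, 43, 19, 5, 9, 60, 35, 63, 55, 26, 3, 20, 36, 21, 67, 33, 1]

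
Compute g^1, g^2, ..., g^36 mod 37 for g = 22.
22^1, 22^2, ..., 22^{36} mod 37: [22, 3, 29, 9, 13, 27, 2, 7, 6, 21, 18, 26, 17, 4, 14, 12, 5, 36, 15, 34, 8, 28, 24, 10, 35, 30, 31, 16, 19, 11, 20, 33, 23, 25, 32, 1]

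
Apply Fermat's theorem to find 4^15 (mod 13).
By Fermat: 4^{12} ≡ 1 (mod 13). So 4^{15} = 4^{12} · 4^{3} ≡ 4^{3} ≡ 12 (mod 13)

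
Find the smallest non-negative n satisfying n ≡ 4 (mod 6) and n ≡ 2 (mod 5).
M = 6 × 5 = 30. M₁ = 5, y₁ ≡ 5 (mod 6). M₂ = 6, y₂ ≡ 1 (mod 5). n = 4×5×5 + 2×6×1 ≡ 22 (mod 30)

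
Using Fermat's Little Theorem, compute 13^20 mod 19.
By Fermat: 13^{18} ≡ 1 (mod 19). So 13^{20} = 13^{18} · 13^{2} ≡ 13^{2} ≡ 17 (mod 19)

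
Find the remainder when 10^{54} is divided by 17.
By Fermat: 10^{16} ≡ 1 (mod 17). 54 = 3×16 + 6. So 10^{54} ≡ 10^{6} ≡ 9 (mod 17)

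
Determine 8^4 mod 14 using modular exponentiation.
8^{4} = 4096 ≡ 8 (mod 14)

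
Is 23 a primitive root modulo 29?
23^{7} ≡ 1 mod 29 and 7 < 28, so ord_29(23) = 7 ≠ 28 and 23 is not a primitive root.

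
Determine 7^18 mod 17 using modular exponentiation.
Using Fermat: 7^{16} ≡ 1 (mod 17). 18 ≡ 2 (mod 16). So 7^{18} ≡ 7^{2} ≡ 15 (mod 17)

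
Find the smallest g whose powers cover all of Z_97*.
g = 5. For each prime q|96: 5^{48}≡96, 5^{32}≡35, none ≡ 1, so ord_97(5) = 96 and 5 is a primitive root.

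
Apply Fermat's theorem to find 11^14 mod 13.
By Fermat: 11^{12} ≡ 1 mod 13. So 11^{14} = 11^{12} · 11^{2} ≡ 11^{2} ≡ 4 mod 13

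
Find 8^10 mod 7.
Using Fermat: 8^{6} ≡ 1 mod 7. 10 ≡ 4 mod 6. So 8^{10} ≡ 8^{4} ≡ 1 mod 7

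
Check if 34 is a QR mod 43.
By Euler's criterion: 34^{21} ≡ 42 mod 43. Since this equals -1 (≡ 42), 34 is not a QR.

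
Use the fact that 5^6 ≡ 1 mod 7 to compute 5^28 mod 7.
By Fermat: 5^{6} ≡ 1 mod 7. 28 = 4×6 + 4. So 5^{28} ≡ 5^{4} ≡ 2 mod 7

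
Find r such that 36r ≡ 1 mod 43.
Since 43 is prime, by Fermat 36^(-1) ≡ 36^{41} ≡ 6 mod 43. Verify: 36 × 6 = 216 ≡ 1 mod 43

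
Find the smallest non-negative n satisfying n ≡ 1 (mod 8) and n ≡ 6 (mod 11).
M = 8 × 11 = 88. M₁ = 11, y₁ ≡ 3 (mod 8). M₂ = 8, y₂ ≡ 7 (mod 11). n = 1×11×3 + 6×8×7 ≡ 17 (mod 88)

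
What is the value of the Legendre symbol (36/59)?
(36/59) = 36^{29} mod 59 = 1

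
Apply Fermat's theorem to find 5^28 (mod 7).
By Fermat: 5^{6} ≡ 1 (mod 7). 28 = 4×6 + 4. So 5^{28} ≡ 5^{4} ≡ 2 (mod 7)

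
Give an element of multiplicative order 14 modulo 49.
6 has order 14 mod 49 since 6^{14} ≡ 1 mod 49 and no smaller power works.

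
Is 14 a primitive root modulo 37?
14^{12} ≡ 1 mod 37 and 12 < 36, so ord_37(14) = 12 ≠ 36 and 14 is not a primitive root.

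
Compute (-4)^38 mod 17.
Using Fermat: (-4)^{16} ≡ 1 mod 17. 38 ≡ 6 mod 16. So (-4)^{38} ≡ (-4)^{6} ≡ 16 mod 17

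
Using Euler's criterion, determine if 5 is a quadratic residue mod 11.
By Euler's criterion: 5^{5} ≡ 1 (mod 11). Since this equals 1, 5 is a QR.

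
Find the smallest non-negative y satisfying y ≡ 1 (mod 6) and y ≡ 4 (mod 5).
M = 6 × 5 = 30. M₁ = 5, y₁ ≡ 5 (mod 6). M₂ = 6, y₂ ≡ 1 (mod 5). y = 1×5×5 + 4×6×1 ≡ 19 (mod 30)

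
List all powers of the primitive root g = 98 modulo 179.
98^1, 98^2, ..., 98^{178} mod 179: [98, 117, 10, 85, 96, 100, 134, 65, 105, 87, 113, 155, 154, 56, 118, 108, 23, 106, 6, 51, 165, 60, 152, 39, 63, 88, 32, 93, 164, 141, 35, 29, 157, 171, 111, 138, 99, 36, 127, 95, 2, 17, 55, 20, 170, 13, 21, 89, 130, 31, 174, 47, 131, 129, 112, 57, 37, 46, 33, 12, 102, 151, 120, 125, 78, 126, 176, 64, 7, 149, 103, 70, 58, 135, 163, 43, 97, 19, 72, 75, 11, 4, 34, 110, 40, 161, 26, 42, 178, 81, 62, 169, 94, 83, 79, 45, 114, 74, 92, 66, 24, 25, 123, 61, 71, 156, 73, 173, 128, 14, 119, 27, 140, 116, 91, 147, 86, 15, 38, 144, 150, 22, 8, 68, 41, 80, 143, 52, 84, 177, 162, 124, 159, 9, 166, 158, 90, 49, 148, 5, 132, 48, 50, 67, 122, 142, 133, 146, 167, 77, 28, 59, 54, 101, 53, 3, 115, 172, 30, 76, 109, 121, 44, 16, 136, 82, 160, 107, 104, 168, 175, 145, 69, 139, 18, 153, 137, 1]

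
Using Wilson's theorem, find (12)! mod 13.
By Wilson's theorem, (12)! ≡ -1 ≡ 12 mod 13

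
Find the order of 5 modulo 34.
Powers of 5 mod 34: 5^1≡5, 5^2≡25, 5^3≡23, 5^4≡13, 5^5≡31, 5^6≡19, 5^7≡27, 5^8≡33, 5^9≡29, 5^10≡9, 5^11≡11, 5^12≡21, 5^13≡3, 5^14≡15, 5^15≡7, 5^16≡1. So the order of 5 is 16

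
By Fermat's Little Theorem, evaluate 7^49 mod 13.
By Fermat: 7^{12} ≡ 1 mod 13. 49 = 4×12 + 1. So 7^{49} ≡ 7^{1} ≡ 7 mod 13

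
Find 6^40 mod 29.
Using Fermat: 6^{28} ≡ 1 mod 29. 40 ≡ 12 mod 28. So 6^{40} ≡ 6^{12} ≡ 25 mod 29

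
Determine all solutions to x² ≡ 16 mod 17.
The square roots of 16 mod 17 are 4 and 13. Verify: 4² = 16 ≡ 16 mod 17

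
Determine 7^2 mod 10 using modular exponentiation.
7^{2} = 49 ≡ 9 mod 10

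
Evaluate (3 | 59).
(3/59) = 3^{29} mod 59 = 1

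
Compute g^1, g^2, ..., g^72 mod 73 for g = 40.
40^1, 40^2, ..., 40^{72} mod 73: [40, 67, 52, 36, 53, 3, 47, 55, 10, 35, 13, 9, 68, 19, 30, 32, 39, 27, 58, 57, 17, 23, 44, 8, 28, 25, 51, 69, 59, 24, 11, 2, 7, 61, 31, 72, 33, 6, 21, 37, 20, 70, 26, 18, 63, 38, 60, 64, 5, 54, 43, 41, 34, 46, 15, 16, 56, 50, 29, 65, 45, 48, 22, 4, 14, 49, 62, 71, 66, 12, 42, 1]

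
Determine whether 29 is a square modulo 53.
By Euler's criterion: 29^{26} ≡ 1 (mod 53). Since this equals 1, 29 is a QR.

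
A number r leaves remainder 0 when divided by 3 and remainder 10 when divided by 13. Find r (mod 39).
M = 3 × 13 = 39. M₁ = 13, y₁ ≡ 1 (mod 3). M₂ = 3, y₂ ≡ 9 (mod 13). r = 0×13×1 + 10×3×9 ≡ 36 (mod 39)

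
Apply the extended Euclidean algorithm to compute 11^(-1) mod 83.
Extended GCD: 11(-15) + 83(2) = 1. So 11^(-1) ≡ -15 ≡ 68 (mod 83). Verify: 11 × 68 = 748 ≡ 1 (mod 83)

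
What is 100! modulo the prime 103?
(102)! = (100)! × (101) × (102) ≡ -1 mod 103. So (100)! ≡ -1 × [(102)(101)]^(-1) ≡ 51 mod 103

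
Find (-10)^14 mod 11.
Using Fermat: (-10)^{10} ≡ 1 mod 11. 14 ≡ 4 mod 10. So (-10)^{14} ≡ (-10)^{4} ≡ 1 mod 11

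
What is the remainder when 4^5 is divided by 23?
By repeated squaring mod 23: 4^{1}≡4, 4^{2}≡16, 4^{4}≡3. Then 4^{5} = 4^{4+1} ≡ 3 × 4 ≡ 12 mod 23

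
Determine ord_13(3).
Powers of 3 mod 13: 3^1≡3, 3^2≡9, 3^3≡1. ord_13(3) = 3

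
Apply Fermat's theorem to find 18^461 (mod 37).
By Fermat: 18^{36} ≡ 1 (mod 37). 461 ≡ 29 (mod 36). So 18^{461} ≡ 18^{29} ≡ 20 (mod 37)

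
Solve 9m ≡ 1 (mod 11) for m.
Since 11 is prime, by Fermat 9^(-1) ≡ 9^{9} ≡ 5 (mod 11). Verify: 9 × 5 = 45 ≡ 1 (mod 11)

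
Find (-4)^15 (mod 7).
Using Fermat: (-4)^{6} ≡ 1 (mod 7). 15 ≡ 3 (mod 6). So (-4)^{15} ≡ (-4)^{3} ≡ 6 (mod 7)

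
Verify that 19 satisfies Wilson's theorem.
(18)! mod 19 = 18. Since this equals -1 (mod 19), Wilson confirms 19 is prime.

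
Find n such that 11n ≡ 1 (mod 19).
Since 19 is prime, by Fermat 11^(-1) ≡ 11^{17} ≡ 7 (mod 19). Verify: 11 × 7 = 77 ≡ 1 (mod 19)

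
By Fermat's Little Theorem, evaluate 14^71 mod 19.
By Fermat: 14^{18} ≡ 1 mod 19. 71 = 3×18 + 17. So 14^{71} ≡ 14^{17} ≡ 15 mod 19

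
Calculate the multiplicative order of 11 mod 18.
Powers of 11 mod 18: 11^1≡11, 11^2≡13, 11^3≡17, 11^4≡7, 11^5≡5, 11^6≡1. Order = 6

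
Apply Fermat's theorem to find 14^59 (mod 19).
By Fermat: 14^{18} ≡ 1 (mod 19). 59 = 3×18 + 5. So 14^{59} ≡ 14^{5} ≡ 10 (mod 19)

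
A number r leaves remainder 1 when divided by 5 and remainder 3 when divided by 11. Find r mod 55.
M = 5 × 11 = 55. M₁ = 11, y₁ ≡ 1 mod 5. M₂ = 5, y₂ ≡ 9 mod 11. r = 1×11×1 + 3×5×9 ≡ 36 mod 55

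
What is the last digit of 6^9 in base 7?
Using Fermat: 6^{6} ≡ 1 mod 7. 9 ≡ 3 mod 6. So 6^{9} ≡ 6^{3} ≡ 6 mod 7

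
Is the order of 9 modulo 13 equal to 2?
Powers of 9 mod 13: 9^1≡9, 9^2≡3, 9^3≡1. 9^2≡3≢1, so ord ≠ 2. No, the actual order is 3.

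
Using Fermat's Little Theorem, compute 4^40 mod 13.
By Fermat: 4^{12} ≡ 1 mod 13. 40 = 3×12 + 4. So 4^{40} ≡ 4^{4} ≡ 9 mod 13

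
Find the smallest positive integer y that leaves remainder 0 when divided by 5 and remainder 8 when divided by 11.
M = 5 × 11 = 55. M₁ = 11, y₁ ≡ 1 mod 5. M₂ = 5, y₂ ≡ 9 mod 11. y = 0×11×1 + 8×5×9 ≡ 30 mod 55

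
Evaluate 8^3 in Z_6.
8^{3} = 512 ≡ 2 (mod 6)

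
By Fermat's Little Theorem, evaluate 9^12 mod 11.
By Fermat: 9^{10} ≡ 1 (mod 11). So 9^{12} = 9^{10} · 9^{2} ≡ 9^{2} ≡ 4 (mod 11)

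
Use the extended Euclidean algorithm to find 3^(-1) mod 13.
Extended GCD: 3(-4) + 13(1) = 1. So 3^(-1) ≡ -4 ≡ 9 mod 13. Verify: 3 × 9 = 27 ≡ 1 mod 13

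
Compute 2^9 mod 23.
By repeated squaring (mod 23): 2^{1}≡2, 2^{2}≡4, 2^{4}≡16, 2^{8}≡3. Then 2^{9} = 2^{8+1} ≡ 3 × 2 ≡ 6 (mod 23)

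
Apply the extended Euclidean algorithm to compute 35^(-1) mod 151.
Extended GCD: 35(-69) + 151(16) = 1. So 35^(-1) ≡ -69 ≡ 82 (mod 151). Verify: 35 × 82 = 2870 ≡ 1 (mod 151)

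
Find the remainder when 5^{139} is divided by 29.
By Fermat: 5^{28} ≡ 1 (mod 29). 139 = 4×28 + 27. So 5^{139} ≡ 5^{27} ≡ 6 (mod 29)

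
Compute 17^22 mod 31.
By repeated squaring mod 31: 17^{1}≡17, 17^{2}≡10, 17^{4}≡7, 17^{8}≡18, 17^{16}≡14. Then 17^{22} = 17^{16+4+2} ≡ 14 × 7 × 10 ≡ 19 mod 31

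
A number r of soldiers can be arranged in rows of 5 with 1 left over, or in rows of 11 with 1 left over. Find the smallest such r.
M = 5 × 11 = 55. M₁ = 11, y₁ ≡ 1 mod 5. M₂ = 5, y₂ ≡ 9 mod 11. r = 1×11×1 + 1×5×9 ≡ 1 mod 55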